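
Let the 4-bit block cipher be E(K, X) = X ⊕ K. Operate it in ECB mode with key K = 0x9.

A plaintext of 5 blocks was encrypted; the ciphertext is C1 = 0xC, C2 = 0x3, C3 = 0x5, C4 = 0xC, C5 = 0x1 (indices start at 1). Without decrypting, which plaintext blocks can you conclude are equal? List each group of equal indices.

P1 = P4

ECB encrypts each block independently with the same key, so equal ciphertext blocks imply equal plaintext blocks.
C1 = C4 = 0xC, so P1 = P4.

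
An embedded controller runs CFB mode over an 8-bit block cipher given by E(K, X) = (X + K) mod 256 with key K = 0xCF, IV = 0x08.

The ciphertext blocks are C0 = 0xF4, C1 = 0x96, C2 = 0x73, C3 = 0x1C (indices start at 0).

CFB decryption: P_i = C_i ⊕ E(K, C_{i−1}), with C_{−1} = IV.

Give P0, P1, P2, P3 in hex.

P0: E(K, 0x08) = 0xD7; 0xF4 ⊕ 0xD7 = 0x23.
P1: E(K, 0xF4) = 0xC3; 0x96 ⊕ 0xC3 = 0x55.
P2: E(K, 0x96) = 0x65; 0x73 ⊕ 0x65 = 0x16.
P3: E(K, 0x73) = 0x42; 0x1C ⊕ 0x42 = 0x5E.

P0 = 0x23, P1 = 0x55, P2 = 0x16, P3 = 0x5E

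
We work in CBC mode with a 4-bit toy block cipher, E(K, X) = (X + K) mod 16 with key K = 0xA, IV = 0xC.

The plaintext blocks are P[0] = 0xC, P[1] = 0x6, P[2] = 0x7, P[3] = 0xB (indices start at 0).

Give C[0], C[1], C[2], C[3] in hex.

C[0] = 0xA, C[1] = 0x6, C[2] = 0xB, C[3] = 0xA

CBC encryption: C_i = E(K, P_i ⊕ C_{i−1}), with C_{−1} = IV.
C[0]: P[0] ⊕ 0xC = 0x0; E(K, 0x0) = 0xA.
C[1]: P[1] ⊕ 0xA = 0xC; E(K, 0xC) = 0x6.
C[2]: P[2] ⊕ 0x6 = 0x1; E(K, 0x1) = 0xB.
C[3]: P[3] ⊕ 0xB = 0x0; E(K, 0x0) = 0xA.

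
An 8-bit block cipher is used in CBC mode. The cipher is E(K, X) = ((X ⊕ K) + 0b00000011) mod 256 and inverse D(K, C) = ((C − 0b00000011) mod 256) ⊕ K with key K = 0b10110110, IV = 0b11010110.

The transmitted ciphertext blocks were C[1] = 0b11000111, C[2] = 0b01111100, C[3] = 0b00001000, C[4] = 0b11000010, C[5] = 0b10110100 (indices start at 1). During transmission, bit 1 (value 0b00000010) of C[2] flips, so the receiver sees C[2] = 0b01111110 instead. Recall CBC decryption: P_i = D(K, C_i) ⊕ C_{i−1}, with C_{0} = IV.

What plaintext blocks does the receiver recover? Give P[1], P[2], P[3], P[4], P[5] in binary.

P[1] = 0b10100100, P[2] = 0b00001010, P[3] = 0b11001101, P[4] = 0b00000001, P[5] = 0b11000101

Only C[2] changed, to 0b01111110. In CBC, a change in C_i garbles P_i and flips the same bit in P_{i+1}. Decrypting the received ciphertext:
P[1]: D(K, 0b11000111) = 0b01110010; 0b01110010 ⊕ 0b11010110 = 0b10100100.
P[2]: D(K, 0b01111110) = 0b11001101; 0b11001101 ⊕ 0b11000111 = 0b00001010.
P[3]: D(K, 0b00001000) = 0b10110011; 0b10110011 ⊕ 0b01111110 = 0b11001101.
P[4]: D(K, 0b11000010) = 0b00001001; 0b00001001 ⊕ 0b00001000 = 0b00000001.
P[5]: D(K, 0b10110100) = 0b00000111; 0b00000111 ⊕ 0b11000010 = 0b11000101.
Blocks that differ from the original plaintext: P[2], P[3].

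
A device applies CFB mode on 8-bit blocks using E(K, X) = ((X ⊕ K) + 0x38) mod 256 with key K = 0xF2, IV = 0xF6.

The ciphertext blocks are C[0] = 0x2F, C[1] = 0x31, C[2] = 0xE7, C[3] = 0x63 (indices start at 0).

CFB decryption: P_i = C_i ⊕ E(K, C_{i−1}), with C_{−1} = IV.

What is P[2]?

P[2]: E(K, 0x31) = 0xFB; 0xE7 ⊕ 0xFB = 0x1C.

P[2] = 0x1C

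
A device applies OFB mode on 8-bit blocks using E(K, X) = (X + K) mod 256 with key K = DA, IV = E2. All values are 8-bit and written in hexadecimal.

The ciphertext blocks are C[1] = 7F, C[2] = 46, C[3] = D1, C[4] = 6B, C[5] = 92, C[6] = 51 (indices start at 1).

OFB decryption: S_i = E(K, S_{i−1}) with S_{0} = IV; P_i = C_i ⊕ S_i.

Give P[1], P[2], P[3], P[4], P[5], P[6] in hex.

P[1] = C3, P[2] = D0, P[3] = A1, P[4] = 21, P[5] = B6, P[6] = AF

P[1]: S = E(K, E2) = BC; 7F ⊕ BC = C3.
P[2]: S = E(K, BC) = 96; 46 ⊕ 96 = D0.
P[3]: S = E(K, 96) = 70; D1 ⊕ 70 = A1.
P[4]: S = E(K, 70) = 4A; 6B ⊕ 4A = 21.
P[5]: S = E(K, 4A) = 24; 92 ⊕ 24 = B6.
P[6]: S = E(K, 24) = FE; 51 ⊕ FE = AF.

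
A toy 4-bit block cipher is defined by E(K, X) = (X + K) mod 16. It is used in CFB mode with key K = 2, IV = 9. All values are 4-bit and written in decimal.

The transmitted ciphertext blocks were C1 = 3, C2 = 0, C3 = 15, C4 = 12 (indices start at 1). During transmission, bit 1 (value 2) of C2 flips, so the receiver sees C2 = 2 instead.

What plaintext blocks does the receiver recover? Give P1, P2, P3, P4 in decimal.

P1 = 8, P2 = 7, P3 = 11, P4 = 13

CFB decryption: P_i = C_i ⊕ E(K, C_{i−1}), with C_{0} = IV.
Only C2 changed, to 2. In CFB, a change in C_i flips the same bit in P_i and garbles P_{i+1}. Decrypting the received ciphertext:
P1: E(K, 9) = 11; 3 ⊕ 11 = 8.
P2: E(K, 3) = 5; 2 ⊕ 5 = 7.
P3: E(K, 2) = 4; 15 ⊕ 4 = 11.
P4: E(K, 15) = 1; 12 ⊕ 1 = 13.
Blocks that differ from the original plaintext: P2, P3.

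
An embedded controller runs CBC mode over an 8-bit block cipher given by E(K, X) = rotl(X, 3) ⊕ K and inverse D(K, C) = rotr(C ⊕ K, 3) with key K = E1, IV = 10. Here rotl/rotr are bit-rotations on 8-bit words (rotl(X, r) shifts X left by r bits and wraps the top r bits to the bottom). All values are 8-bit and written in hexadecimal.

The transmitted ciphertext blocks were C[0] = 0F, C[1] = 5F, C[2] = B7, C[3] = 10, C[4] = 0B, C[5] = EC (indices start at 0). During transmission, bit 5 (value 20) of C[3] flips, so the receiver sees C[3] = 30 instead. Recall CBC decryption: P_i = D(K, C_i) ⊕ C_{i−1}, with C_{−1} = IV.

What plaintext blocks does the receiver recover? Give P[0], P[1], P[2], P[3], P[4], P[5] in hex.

Only C[3] changed, to 30. In CBC, a change in C_i garbles P_i and flips the same bit in P_{i+1}. Decrypting the received ciphertext:
P[0]: D(K, 0F) = DD; DD ⊕ 10 = CD.
P[1]: D(K, 5F) = D7; D7 ⊕ 0F = D8.
P[2]: D(K, B7) = CA; CA ⊕ 5F = 95.
P[3]: D(K, 30) = 3A; 3A ⊕ B7 = 8D.
P[4]: D(K, 0B) = 5D; 5D ⊕ 30 = 6D.
P[5]: D(K, EC) = A1; A1 ⊕ 0B = AA.
Blocks that differ from the original plaintext: P[3], P[4].

P[0] = CD, P[1] = D8, P[2] = 95, P[3] = 8D, P[4] = 6D, P[5] = AA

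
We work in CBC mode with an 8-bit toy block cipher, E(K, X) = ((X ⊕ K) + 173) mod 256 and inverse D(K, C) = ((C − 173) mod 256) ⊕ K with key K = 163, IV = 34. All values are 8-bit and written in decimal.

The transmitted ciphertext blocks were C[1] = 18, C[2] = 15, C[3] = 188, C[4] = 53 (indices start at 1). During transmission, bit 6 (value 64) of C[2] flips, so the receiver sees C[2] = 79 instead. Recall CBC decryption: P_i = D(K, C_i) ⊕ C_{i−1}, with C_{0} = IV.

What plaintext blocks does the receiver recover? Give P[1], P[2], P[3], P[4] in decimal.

Only C[2] changed, to 79. In CBC, a change in C_i garbles P_i and flips the same bit in P_{i+1}. Decrypting the received ciphertext:
P[1]: D(K, 18) = 198; 198 ⊕ 34 = 228.
P[2]: D(K, 79) = 1; 1 ⊕ 18 = 19.
P[3]: D(K, 188) = 172; 172 ⊕ 79 = 227.
P[4]: D(K, 53) = 43; 43 ⊕ 188 = 151.
Blocks that differ from the original plaintext: P[2], P[3].

P[1] = 228, P[2] = 19, P[3] = 227, P[4] = 151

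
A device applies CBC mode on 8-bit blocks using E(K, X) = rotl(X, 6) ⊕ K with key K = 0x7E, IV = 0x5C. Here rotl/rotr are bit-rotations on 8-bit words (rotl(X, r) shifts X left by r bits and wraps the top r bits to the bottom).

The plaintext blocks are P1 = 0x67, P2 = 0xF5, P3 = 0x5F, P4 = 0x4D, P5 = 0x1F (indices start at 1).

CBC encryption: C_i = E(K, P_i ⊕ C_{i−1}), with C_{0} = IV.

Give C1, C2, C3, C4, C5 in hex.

C1: P1 ⊕ 0x5C = 0x3B; E(K, 0x3B) = 0xB0.
C2: P2 ⊕ 0xB0 = 0x45; E(K, 0x45) = 0x2F.
C3: P3 ⊕ 0x2F = 0x70; E(K, 0x70) = 0x62.
C4: P4 ⊕ 0x62 = 0x2F; E(K, 0x2F) = 0xB5.
C5: P5 ⊕ 0xB5 = 0xAA; E(K, 0xAA) = 0xD4.

C1 = 0xB0, C2 = 0x2F, C3 = 0x62, C4 = 0xB5, C5 = 0xD4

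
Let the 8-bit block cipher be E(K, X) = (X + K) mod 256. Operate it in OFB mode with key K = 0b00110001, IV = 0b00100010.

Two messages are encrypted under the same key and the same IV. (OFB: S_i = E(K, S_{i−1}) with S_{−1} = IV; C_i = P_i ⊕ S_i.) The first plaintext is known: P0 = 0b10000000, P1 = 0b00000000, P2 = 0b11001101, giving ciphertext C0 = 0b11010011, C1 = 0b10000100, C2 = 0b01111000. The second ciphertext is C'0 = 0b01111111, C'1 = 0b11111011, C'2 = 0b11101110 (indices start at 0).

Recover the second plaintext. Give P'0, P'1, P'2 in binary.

P'0 = 0b00101100, P'1 = 0b01111111, P'2 = 0b01011011

In OFB with a reused IV, both messages share the same keystream S_i, so C_i ⊕ C'_i = P_i ⊕ P'_i and thus P'_i = P_i ⊕ C_i ⊕ C'_i.
P'0: 0b10000000 ⊕ 0b11010011 ⊕ 0b01111111 = 0b00101100.
P'1: 0b00000000 ⊕ 0b10000100 ⊕ 0b11111011 = 0b01111111.
P'2: 0b11001101 ⊕ 0b01111000 ⊕ 0b11101110 = 0b01011011.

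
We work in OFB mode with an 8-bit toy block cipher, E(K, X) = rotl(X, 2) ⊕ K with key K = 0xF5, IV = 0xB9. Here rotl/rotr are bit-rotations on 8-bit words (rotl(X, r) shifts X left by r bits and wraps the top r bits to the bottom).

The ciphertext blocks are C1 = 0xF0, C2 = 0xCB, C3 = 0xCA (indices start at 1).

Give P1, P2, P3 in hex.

P1 = 0xE3, P2 = 0x72, P3 = 0xD9

OFB decryption: S_i = E(K, S_{i−1}) with S_{0} = IV; P_i = C_i ⊕ S_i.
P1: S = E(K, 0xB9) = 0x13; 0xF0 ⊕ 0x13 = 0xE3.
P2: S = E(K, 0x13) = 0xB9; 0xCB ⊕ 0xB9 = 0x72.
P3: S = E(K, 0xB9) = 0x13; 0xCA ⊕ 0x13 = 0xD9.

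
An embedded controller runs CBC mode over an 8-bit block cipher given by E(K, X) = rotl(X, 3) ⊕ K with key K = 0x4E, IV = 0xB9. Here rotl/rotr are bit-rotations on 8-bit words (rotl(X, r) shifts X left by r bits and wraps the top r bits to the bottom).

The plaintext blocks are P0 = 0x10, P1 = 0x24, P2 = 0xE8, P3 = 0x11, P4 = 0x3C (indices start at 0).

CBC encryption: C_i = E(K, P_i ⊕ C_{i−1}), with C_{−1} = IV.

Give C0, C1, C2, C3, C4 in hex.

C0 = 0x03, C1 = 0x77, C2 = 0xB2, C3 = 0x53, C4 = 0x35

C0: P0 ⊕ 0xB9 = 0xA9; E(K, 0xA9) = 0x03.
C1: P1 ⊕ 0x03 = 0x27; E(K, 0x27) = 0x77.
C2: P2 ⊕ 0x77 = 0x9F; E(K, 0x9F) = 0xB2.
C3: P3 ⊕ 0xB2 = 0xA3; E(K, 0xA3) = 0x53.
C4: P4 ⊕ 0x53 = 0x6F; E(K, 0x6F) = 0x35.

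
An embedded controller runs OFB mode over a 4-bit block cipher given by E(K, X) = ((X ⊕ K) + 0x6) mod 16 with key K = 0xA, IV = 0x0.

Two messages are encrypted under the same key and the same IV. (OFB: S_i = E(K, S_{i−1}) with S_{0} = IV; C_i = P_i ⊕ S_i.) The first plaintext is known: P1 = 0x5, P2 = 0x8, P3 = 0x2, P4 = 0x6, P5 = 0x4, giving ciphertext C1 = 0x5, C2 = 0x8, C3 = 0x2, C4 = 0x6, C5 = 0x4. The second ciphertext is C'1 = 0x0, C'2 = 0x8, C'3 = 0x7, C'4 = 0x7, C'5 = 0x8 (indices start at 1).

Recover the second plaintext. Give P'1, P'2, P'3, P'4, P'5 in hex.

In OFB with a reused IV, both messages share the same keystream S_i, so C_i ⊕ C'_i = P_i ⊕ P'_i and thus P'_i = P_i ⊕ C_i ⊕ C'_i.
P'1: 0x5 ⊕ 0x5 ⊕ 0x0 = 0x0.
P'2: 0x8 ⊕ 0x8 ⊕ 0x8 = 0x8.
P'3: 0x2 ⊕ 0x2 ⊕ 0x7 = 0x7.
P'4: 0x6 ⊕ 0x6 ⊕ 0x7 = 0x7.
P'5: 0x4 ⊕ 0x4 ⊕ 0x8 = 0x8.

P'1 = 0x0, P'2 = 0x8, P'3 = 0x7, P'4 = 0x7, P'5 = 0x8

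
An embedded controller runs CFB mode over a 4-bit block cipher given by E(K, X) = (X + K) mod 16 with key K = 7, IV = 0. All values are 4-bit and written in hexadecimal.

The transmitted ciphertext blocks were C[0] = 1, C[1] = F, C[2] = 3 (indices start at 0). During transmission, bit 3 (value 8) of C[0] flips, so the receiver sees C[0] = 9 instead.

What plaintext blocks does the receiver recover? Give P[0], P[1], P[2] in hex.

P[0] = E, P[1] = F, P[2] = 5

CFB decryption: P_i = C_i ⊕ E(K, C_{i−1}), with C_{−1} = IV.
Only C[0] changed, to 9. In CFB, a change in C_i flips the same bit in P_i and garbles P_{i+1}. Decrypting the received ciphertext:
P[0]: E(K, 0) = 7; 9 ⊕ 7 = E.
P[1]: E(K, 9) = 0; F ⊕ 0 = F.
P[2]: E(K, F) = 6; 3 ⊕ 6 = 5.
Blocks that differ from the original plaintext: P[0], P[1].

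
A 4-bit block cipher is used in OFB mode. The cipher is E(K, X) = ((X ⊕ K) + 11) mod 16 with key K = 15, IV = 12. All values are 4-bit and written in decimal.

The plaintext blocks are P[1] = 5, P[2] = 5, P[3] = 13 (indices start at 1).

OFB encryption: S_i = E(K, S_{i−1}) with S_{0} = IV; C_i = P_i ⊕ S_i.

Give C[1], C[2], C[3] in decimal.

C[1] = 11, C[2] = 9, C[3] = 3

C[1]: S = E(K, 12) = 14; 5 ⊕ 14 = 11.
C[2]: S = E(K, 14) = 12; 5 ⊕ 12 = 9.
C[3]: S = E(K, 12) = 14; 13 ⊕ 14 = 3.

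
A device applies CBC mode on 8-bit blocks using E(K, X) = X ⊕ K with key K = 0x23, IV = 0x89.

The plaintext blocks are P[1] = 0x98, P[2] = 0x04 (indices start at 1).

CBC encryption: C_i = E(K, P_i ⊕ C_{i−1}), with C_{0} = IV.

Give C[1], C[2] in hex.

C[1]: P[1] ⊕ 0x89 = 0x11; E(K, 0x11) = 0x32.
C[2]: P[2] ⊕ 0x32 = 0x36; E(K, 0x36) = 0x15.

C[1] = 0x32, C[2] = 0x15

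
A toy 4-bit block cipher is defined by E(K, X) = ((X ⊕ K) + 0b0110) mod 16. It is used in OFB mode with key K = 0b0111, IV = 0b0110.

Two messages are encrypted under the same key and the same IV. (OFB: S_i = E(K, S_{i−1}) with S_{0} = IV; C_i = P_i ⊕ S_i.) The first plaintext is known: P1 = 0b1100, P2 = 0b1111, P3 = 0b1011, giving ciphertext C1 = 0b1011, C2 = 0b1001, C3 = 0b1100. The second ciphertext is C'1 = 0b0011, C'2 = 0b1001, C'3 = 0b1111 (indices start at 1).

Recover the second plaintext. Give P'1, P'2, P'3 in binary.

In OFB with a reused IV, both messages share the same keystream S_i, so C_i ⊕ C'_i = P_i ⊕ P'_i and thus P'_i = P_i ⊕ C_i ⊕ C'_i.
P'1: 0b1100 ⊕ 0b1011 ⊕ 0b0011 = 0b0100.
P'2: 0b1111 ⊕ 0b1001 ⊕ 0b1001 = 0b1111.
P'3: 0b1011 ⊕ 0b1100 ⊕ 0b1111 = 0b1000.

P'1 = 0b0100, P'2 = 0b1111, P'3 = 0b1000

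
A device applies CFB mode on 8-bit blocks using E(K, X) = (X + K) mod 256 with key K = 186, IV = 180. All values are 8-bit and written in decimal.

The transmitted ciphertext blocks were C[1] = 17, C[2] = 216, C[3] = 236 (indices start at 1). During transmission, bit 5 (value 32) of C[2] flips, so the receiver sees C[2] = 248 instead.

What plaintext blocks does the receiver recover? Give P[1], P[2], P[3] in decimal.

CFB decryption: P_i = C_i ⊕ E(K, C_{i−1}), with C_{0} = IV.
Only C[2] changed, to 248. In CFB, a change in C_i flips the same bit in P_i and garbles P_{i+1}. Decrypting the received ciphertext:
P[1]: E(K, 180) = 110; 17 ⊕ 110 = 127.
P[2]: E(K, 17) = 203; 248 ⊕ 203 = 51.
P[3]: E(K, 248) = 178; 236 ⊕ 178 = 94.
Blocks that differ from the original plaintext: P[2], P[3].

P[1] = 127, P[2] = 51, P[3] = 94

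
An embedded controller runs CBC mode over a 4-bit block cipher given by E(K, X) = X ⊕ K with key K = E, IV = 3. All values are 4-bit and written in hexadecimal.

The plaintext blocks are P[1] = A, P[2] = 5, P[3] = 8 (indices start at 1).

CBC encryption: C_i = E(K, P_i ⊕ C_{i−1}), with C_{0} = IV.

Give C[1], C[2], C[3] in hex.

C[1]: P[1] ⊕ 3 = 9; E(K, 9) = 7.
C[2]: P[2] ⊕ 7 = 2; E(K, 2) = C.
C[3]: P[3] ⊕ C = 4; E(K, 4) = A.

C[1] = 7, C[2] = C, C[3] = A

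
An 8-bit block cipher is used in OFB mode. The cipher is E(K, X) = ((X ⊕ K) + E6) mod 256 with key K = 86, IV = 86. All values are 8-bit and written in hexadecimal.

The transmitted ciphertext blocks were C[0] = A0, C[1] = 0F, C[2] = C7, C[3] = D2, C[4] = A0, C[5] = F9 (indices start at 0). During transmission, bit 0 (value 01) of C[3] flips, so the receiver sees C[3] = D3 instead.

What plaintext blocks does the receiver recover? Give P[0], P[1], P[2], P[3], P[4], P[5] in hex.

P[0] = 46, P[1] = 49, P[2] = 61, P[3] = D5, P[4] = C6, P[5] = 3F

OFB decryption: S_i = E(K, S_{i−1}) with S_{−1} = IV; P_i = C_i ⊕ S_i.
Only C[3] changed, to D3. In OFB, a change in C_i flips the same bit in P_i only; the keystream is unaffected. Decrypting the received ciphertext:
P[0]: S = E(K, 86) = E6; A0 ⊕ E6 = 46.
P[1]: S = E(K, E6) = 46; 0F ⊕ 46 = 49.
P[2]: S = E(K, 46) = A6; C7 ⊕ A6 = 61.
P[3]: S = E(K, A6) = 06; D3 ⊕ 06 = D5.
P[4]: S = E(K, 06) = 66; A0 ⊕ 66 = C6.
P[5]: S = E(K, 66) = C6; F9 ⊕ C6 = 3F.
Blocks that differ from the original plaintext: P[3].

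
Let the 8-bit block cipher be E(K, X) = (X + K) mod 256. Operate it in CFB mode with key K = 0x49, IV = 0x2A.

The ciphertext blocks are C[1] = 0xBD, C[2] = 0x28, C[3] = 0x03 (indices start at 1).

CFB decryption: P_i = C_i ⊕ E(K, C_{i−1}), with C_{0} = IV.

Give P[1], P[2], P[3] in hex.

P[1] = 0xCE, P[2] = 0x2E, P[3] = 0x72

P[1]: E(K, 0x2A) = 0x73; 0xBD ⊕ 0x73 = 0xCE.
P[2]: E(K, 0xBD) = 0x06; 0x28 ⊕ 0x06 = 0x2E.
P[3]: E(K, 0x28) = 0x71; 0x03 ⊕ 0x71 = 0x72.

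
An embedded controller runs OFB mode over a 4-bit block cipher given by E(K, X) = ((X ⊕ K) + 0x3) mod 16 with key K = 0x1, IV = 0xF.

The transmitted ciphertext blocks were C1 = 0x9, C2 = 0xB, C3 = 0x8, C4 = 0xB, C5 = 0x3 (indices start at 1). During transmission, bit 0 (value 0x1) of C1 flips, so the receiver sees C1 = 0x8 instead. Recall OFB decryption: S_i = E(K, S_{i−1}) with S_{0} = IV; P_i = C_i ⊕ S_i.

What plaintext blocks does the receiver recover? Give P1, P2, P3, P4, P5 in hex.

Only C1 changed, to 0x8. In OFB, a change in C_i flips the same bit in P_i only; the keystream is unaffected. Decrypting the received ciphertext:
P1: S = E(K, 0xF) = 0x1; 0x8 ⊕ 0x1 = 0x9.
P2: S = E(K, 0x1) = 0x3; 0xB ⊕ 0x3 = 0x8.
P3: S = E(K, 0x3) = 0x5; 0x8 ⊕ 0x5 = 0xD.
P4: S = E(K, 0x5) = 0x7; 0xB ⊕ 0x7 = 0xC.
P5: S = E(K, 0x7) = 0x9; 0x3 ⊕ 0x9 = 0xA.
Blocks that differ from the original plaintext: P1.

P1 = 0x9, P2 = 0x8, P3 = 0xD, P4 = 0xC, P5 = 0xA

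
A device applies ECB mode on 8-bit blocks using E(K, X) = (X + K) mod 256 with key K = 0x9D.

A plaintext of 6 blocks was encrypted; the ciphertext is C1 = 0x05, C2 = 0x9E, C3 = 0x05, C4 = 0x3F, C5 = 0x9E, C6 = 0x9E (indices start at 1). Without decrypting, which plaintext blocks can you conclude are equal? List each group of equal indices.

P1 = P3; P2 = P5 = P6

ECB encrypts each block independently with the same key, so equal ciphertext blocks imply equal plaintext blocks.
C1 = C3 = 0x05, so P1 = P3.
C2 = C5 = C6 = 0x9E, so P2 = P5 = P6.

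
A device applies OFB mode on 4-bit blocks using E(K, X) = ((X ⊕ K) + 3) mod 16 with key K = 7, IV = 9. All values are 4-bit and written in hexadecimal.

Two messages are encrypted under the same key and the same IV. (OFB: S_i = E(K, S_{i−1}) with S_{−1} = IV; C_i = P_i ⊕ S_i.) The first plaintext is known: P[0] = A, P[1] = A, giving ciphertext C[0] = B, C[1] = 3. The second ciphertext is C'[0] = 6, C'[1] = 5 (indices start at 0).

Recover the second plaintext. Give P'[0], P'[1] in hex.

In OFB with a reused IV, both messages share the same keystream S_i, so C_i ⊕ C'_i = P_i ⊕ P'_i and thus P'_i = P_i ⊕ C_i ⊕ C'_i.
P'[0]: A ⊕ B ⊕ 6 = 7.
P'[1]: A ⊕ 3 ⊕ 5 = C.

P'[0] = 7, P'[1] = C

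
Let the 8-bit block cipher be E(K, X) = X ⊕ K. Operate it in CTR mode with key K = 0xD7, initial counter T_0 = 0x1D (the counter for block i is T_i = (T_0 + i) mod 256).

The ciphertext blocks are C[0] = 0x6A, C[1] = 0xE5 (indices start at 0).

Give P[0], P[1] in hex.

CTR decryption: S_i = E(K, T_i) where T_i is the counter for block i; P_i = C_i ⊕ S_i.
P[0]: T = 0x1D, S = E(K, T) = 0xCA; 0x6A ⊕ 0xCA = 0xA0.
P[1]: T = 0x1E, S = E(K, T) = 0xC9; 0xE5 ⊕ 0xC9 = 0x2C.

P[0] = 0xA0, P[1] = 0x2C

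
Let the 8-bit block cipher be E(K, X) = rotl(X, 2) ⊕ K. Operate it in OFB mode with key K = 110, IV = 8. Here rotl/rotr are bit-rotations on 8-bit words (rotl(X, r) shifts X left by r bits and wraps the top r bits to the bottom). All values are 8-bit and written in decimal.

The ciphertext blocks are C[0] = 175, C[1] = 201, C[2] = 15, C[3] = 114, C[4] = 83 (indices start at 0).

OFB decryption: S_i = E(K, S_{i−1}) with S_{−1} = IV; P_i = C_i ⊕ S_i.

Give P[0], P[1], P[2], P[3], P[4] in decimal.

P[0] = 225, P[1] = 158, P[2] = 60, P[3] = 208, P[4] = 183

P[0]: S = E(K, 8) = 78; 175 ⊕ 78 = 225.
P[1]: S = E(K, 78) = 87; 201 ⊕ 87 = 158.
P[2]: S = E(K, 87) = 51; 15 ⊕ 51 = 60.
P[3]: S = E(K, 51) = 162; 114 ⊕ 162 = 208.
P[4]: S = E(K, 162) = 228; 83 ⊕ 228 = 183.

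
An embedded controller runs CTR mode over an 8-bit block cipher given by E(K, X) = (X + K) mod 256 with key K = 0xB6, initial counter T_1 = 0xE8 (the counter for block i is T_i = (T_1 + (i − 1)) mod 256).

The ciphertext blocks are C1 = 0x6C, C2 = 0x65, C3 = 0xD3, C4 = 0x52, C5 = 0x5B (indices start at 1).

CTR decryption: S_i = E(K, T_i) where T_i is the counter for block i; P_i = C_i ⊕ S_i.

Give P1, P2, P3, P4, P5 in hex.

P1: T = 0xE8, S = E(K, T) = 0x9E; 0x6C ⊕ 0x9E = 0xF2.
P2: T = 0xE9, S = E(K, T) = 0x9F; 0x65 ⊕ 0x9F = 0xFA.
P3: T = 0xEA, S = E(K, T) = 0xA0; 0xD3 ⊕ 0xA0 = 0x73.
P4: T = 0xEB, S = E(K, T) = 0xA1; 0x52 ⊕ 0xA1 = 0xF3.
P5: T = 0xEC, S = E(K, T) = 0xA2; 0x5B ⊕ 0xA2 = 0xF9.

P1 = 0xF2, P2 = 0xFA, P3 = 0x73, P4 = 0xF3, P5 = 0xF9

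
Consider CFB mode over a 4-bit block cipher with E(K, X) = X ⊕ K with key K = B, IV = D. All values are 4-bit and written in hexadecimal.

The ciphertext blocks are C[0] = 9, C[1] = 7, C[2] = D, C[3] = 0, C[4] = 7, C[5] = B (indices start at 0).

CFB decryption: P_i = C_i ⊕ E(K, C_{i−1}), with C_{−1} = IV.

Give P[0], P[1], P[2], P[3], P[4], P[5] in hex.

P[0] = F, P[1] = 5, P[2] = 1, P[3] = 6, P[4] = C, P[5] = 7

P[0]: E(K, D) = 6; 9 ⊕ 6 = F.
P[1]: E(K, 9) = 2; 7 ⊕ 2 = 5.
P[2]: E(K, 7) = C; D ⊕ C = 1.
P[3]: E(K, D) = 6; 0 ⊕ 6 = 6.
P[4]: E(K, 0) = B; 7 ⊕ B = C.
P[5]: E(K, 7) = C; B ⊕ C = 7.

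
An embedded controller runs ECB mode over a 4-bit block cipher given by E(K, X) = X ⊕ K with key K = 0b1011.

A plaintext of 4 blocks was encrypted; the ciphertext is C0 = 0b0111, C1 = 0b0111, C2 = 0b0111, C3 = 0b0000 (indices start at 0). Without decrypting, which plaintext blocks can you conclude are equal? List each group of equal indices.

ECB encrypts each block independently with the same key, so equal ciphertext blocks imply equal plaintext blocks.
C0 = C1 = C2 = 0b0111, so P0 = P1 = P2.

P0 = P1 = P2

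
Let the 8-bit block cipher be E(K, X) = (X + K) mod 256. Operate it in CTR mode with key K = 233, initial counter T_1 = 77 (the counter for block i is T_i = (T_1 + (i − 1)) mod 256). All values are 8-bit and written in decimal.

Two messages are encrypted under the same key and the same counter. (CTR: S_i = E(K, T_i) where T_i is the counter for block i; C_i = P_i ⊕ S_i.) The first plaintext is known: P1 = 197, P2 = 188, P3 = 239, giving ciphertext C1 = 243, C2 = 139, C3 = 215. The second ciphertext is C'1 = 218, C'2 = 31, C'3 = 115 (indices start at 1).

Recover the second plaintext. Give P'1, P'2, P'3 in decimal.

In CTR with a reused counter, both messages share the same keystream S_i, so C_i ⊕ C'_i = P_i ⊕ P'_i and thus P'_i = P_i ⊕ C_i ⊕ C'_i.
P'1: 197 ⊕ 243 ⊕ 218 = 236.
P'2: 188 ⊕ 139 ⊕ 31 = 40.
P'3: 239 ⊕ 215 ⊕ 115 = 75.

P'1 = 236, P'2 = 40, P'3 = 75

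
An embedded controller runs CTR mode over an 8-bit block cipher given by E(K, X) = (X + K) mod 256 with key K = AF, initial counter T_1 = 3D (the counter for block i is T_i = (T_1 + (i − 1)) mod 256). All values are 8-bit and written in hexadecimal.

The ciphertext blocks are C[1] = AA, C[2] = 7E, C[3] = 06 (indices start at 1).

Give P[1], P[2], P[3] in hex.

CTR decryption: S_i = E(K, T_i) where T_i is the counter for block i; P_i = C_i ⊕ S_i.
P[1]: T = 3D, S = E(K, T) = EC; AA ⊕ EC = 46.
P[2]: T = 3E, S = E(K, T) = ED; 7E ⊕ ED = 93.
P[3]: T = 3F, S = E(K, T) = EE; 06 ⊕ EE = E8.

P[1] = 46, P[2] = 93, P[3] = E8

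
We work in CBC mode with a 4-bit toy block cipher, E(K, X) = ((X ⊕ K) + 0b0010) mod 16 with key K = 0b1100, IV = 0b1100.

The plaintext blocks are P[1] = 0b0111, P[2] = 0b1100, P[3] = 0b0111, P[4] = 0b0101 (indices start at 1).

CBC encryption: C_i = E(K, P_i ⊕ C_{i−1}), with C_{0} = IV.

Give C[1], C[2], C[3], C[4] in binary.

C[1] = 0b1001, C[2] = 0b1011, C[3] = 0b0010, C[4] = 0b1101

C[1]: P[1] ⊕ 0b1100 = 0b1011; E(K, 0b1011) = 0b1001.
C[2]: P[2] ⊕ 0b1001 = 0b0101; E(K, 0b0101) = 0b1011.
C[3]: P[3] ⊕ 0b1011 = 0b1100; E(K, 0b1100) = 0b0010.
C[4]: P[4] ⊕ 0b0010 = 0b0111; E(K, 0b0111) = 0b1101.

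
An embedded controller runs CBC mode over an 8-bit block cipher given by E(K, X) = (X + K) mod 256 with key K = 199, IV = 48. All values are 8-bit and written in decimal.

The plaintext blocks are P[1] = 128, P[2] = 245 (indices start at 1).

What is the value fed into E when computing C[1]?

CBC encryption: C_i = E(K, P_i ⊕ C_{i−1}), with C_{0} = IV.
C[1]: P[1] ⊕ 48 = 176; E(K, 176) = 119.
So the input to E for block [1] is 176.

176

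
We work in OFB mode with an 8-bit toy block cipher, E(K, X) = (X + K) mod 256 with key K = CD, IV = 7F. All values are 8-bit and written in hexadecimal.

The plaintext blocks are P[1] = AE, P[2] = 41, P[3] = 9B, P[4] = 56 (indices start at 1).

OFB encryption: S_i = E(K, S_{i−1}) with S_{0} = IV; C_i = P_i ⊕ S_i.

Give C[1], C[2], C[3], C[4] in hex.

C[1] = E2, C[2] = 58, C[3] = 7D, C[4] = E5

C[1]: S = E(K, 7F) = 4C; AE ⊕ 4C = E2.
C[2]: S = E(K, 4C) = 19; 41 ⊕ 19 = 58.
C[3]: S = E(K, 19) = E6; 9B ⊕ E6 = 7D.
C[4]: S = E(K, E6) = B3; 56 ⊕ B3 = E5.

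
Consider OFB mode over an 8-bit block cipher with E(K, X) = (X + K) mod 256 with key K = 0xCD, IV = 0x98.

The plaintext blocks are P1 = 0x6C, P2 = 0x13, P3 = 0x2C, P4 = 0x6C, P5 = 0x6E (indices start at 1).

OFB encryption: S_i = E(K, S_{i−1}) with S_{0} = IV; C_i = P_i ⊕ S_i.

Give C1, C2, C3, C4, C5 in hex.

C1: S = E(K, 0x98) = 0x65; 0x6C ⊕ 0x65 = 0x09.
C2: S = E(K, 0x65) = 0x32; 0x13 ⊕ 0x32 = 0x21.
C3: S = E(K, 0x32) = 0xFF; 0x2C ⊕ 0xFF = 0xD3.
C4: S = E(K, 0xFF) = 0xCC; 0x6C ⊕ 0xCC = 0xA0.
C5: S = E(K, 0xCC) = 0x99; 0x6E ⊕ 0x99 = 0xF7.

C1 = 0x09, C2 = 0x21, C3 = 0xD3, C4 = 0xA0, C5 = 0xF7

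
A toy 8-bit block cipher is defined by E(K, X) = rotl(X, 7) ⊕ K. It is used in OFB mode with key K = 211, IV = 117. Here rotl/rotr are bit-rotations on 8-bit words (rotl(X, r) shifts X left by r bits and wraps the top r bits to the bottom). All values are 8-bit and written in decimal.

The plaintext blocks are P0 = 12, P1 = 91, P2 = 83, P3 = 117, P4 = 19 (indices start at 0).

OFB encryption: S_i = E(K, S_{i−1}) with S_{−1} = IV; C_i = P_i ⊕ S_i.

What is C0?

C0: S = E(K, 117) = 105; 12 ⊕ 105 = 101.

C0 = 101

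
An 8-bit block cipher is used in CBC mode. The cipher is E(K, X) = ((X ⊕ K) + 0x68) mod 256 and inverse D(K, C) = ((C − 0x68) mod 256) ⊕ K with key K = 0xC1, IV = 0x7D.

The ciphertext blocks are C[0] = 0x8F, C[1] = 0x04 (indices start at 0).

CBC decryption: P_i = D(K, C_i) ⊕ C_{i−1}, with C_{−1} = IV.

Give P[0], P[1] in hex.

P[0]: D(K, 0x8F) = 0xE6; 0xE6 ⊕ 0x7D = 0x9B.
P[1]: D(K, 0x04) = 0x5D; 0x5D ⊕ 0x8F = 0xD2.

P[0] = 0x9B, P[1] = 0xD2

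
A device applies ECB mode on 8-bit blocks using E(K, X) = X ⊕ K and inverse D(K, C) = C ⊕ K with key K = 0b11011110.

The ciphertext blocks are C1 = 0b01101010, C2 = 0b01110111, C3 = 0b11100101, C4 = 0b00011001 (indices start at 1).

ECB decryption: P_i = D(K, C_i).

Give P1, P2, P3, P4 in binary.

P1: D(K, 0b01101010) = 0b10110100.
P2: D(K, 0b01110111) = 0b10101001.
P3: D(K, 0b11100101) = 0b00111011.
P4: D(K, 0b00011001) = 0b11000111.

P1 = 0b10110100, P2 = 0b10101001, P3 = 0b00111011, P4 = 0b11000111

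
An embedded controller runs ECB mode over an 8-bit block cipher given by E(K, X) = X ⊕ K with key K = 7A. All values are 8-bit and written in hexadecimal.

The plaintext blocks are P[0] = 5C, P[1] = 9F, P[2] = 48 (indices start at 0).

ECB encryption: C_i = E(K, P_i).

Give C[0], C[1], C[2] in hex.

C[0]: E(K, 5C) = 26.
C[1]: E(K, 9F) = E5.
C[2]: E(K, 48) = 32.

C[0] = 26, C[1] = E5, C[2] = 32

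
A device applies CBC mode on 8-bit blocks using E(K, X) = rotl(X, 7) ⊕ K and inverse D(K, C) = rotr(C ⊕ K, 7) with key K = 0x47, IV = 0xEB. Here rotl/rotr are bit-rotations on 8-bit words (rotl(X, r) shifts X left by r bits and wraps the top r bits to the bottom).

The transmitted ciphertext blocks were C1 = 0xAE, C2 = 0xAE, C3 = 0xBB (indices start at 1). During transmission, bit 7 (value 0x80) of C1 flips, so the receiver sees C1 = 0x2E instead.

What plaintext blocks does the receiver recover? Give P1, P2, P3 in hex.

CBC decryption: P_i = D(K, C_i) ⊕ C_{i−1}, with C_{0} = IV.
Only C1 changed, to 0x2E. In CBC, a change in C_i garbles P_i and flips the same bit in P_{i+1}. Decrypting the received ciphertext:
P1: D(K, 0x2E) = 0xD2; 0xD2 ⊕ 0xEB = 0x39.
P2: D(K, 0xAE) = 0xD3; 0xD3 ⊕ 0x2E = 0xFD.
P3: D(K, 0xBB) = 0xF9; 0xF9 ⊕ 0xAE = 0x57.
Blocks that differ from the original plaintext: P1, P2.

P1 = 0x39, P2 = 0xFD, P3 = 0x57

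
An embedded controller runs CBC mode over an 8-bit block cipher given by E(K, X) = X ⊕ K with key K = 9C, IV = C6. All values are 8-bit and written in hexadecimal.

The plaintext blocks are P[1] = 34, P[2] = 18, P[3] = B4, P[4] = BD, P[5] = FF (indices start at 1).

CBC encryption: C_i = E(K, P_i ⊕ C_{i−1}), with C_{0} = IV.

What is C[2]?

C[1]: P[1] ⊕ C6 = F2; E(K, F2) = 6E.
C[2]: P[2] ⊕ 6E = 76; E(K, 76) = EA.

C[2] = EA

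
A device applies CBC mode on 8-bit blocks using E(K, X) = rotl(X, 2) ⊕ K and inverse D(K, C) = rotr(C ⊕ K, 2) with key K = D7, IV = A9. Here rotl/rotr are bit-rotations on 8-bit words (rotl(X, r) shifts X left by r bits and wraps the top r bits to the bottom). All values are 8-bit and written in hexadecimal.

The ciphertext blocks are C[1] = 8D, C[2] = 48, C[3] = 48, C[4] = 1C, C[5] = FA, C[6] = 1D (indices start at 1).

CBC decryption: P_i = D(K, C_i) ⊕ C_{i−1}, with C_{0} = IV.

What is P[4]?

P[4] = BA

P[4]: D(K, 1C) = F2; F2 ⊕ 48 = BA.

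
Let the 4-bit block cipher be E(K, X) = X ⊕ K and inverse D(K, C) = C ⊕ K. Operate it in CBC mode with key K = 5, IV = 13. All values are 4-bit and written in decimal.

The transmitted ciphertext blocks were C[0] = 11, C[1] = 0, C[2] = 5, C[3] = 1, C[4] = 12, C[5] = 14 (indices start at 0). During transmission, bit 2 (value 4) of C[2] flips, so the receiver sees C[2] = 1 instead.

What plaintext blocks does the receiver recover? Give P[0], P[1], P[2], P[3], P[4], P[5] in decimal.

P[0] = 3, P[1] = 14, P[2] = 4, P[3] = 5, P[4] = 8, P[5] = 7

CBC decryption: P_i = D(K, C_i) ⊕ C_{i−1}, with C_{−1} = IV.
Only C[2] changed, to 1. In CBC, a change in C_i garbles P_i and flips the same bit in P_{i+1}. Decrypting the received ciphertext:
P[0]: D(K, 11) = 14; 14 ⊕ 13 = 3.
P[1]: D(K, 0) = 5; 5 ⊕ 11 = 14.
P[2]: D(K, 1) = 4; 4 ⊕ 0 = 4.
P[3]: D(K, 1) = 4; 4 ⊕ 1 = 5.
P[4]: D(K, 12) = 9; 9 ⊕ 1 = 8.
P[5]: D(K, 14) = 11; 11 ⊕ 12 = 7.
Blocks that differ from the original plaintext: P[2], P[3].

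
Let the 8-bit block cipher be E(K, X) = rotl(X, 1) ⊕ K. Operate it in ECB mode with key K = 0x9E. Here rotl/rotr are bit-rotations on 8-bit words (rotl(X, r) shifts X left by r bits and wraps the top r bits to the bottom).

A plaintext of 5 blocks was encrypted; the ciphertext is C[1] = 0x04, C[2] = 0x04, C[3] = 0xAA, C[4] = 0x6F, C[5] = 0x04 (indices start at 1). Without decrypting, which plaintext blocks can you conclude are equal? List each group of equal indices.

ECB encrypts each block independently with the same key, so equal ciphertext blocks imply equal plaintext blocks.
C[1] = C[2] = C[5] = 0x04, so P[1] = P[2] = P[5].

P[1] = P[2] = P[5]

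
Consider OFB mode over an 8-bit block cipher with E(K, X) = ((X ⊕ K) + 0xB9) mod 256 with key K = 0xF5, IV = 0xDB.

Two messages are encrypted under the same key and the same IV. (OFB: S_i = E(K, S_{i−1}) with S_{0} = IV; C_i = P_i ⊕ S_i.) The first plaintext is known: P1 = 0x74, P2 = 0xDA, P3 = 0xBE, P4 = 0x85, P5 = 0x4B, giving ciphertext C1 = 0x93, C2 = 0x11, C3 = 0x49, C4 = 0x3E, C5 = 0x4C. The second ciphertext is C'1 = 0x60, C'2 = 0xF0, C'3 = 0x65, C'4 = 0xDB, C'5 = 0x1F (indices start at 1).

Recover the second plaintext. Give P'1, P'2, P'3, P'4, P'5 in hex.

P'1 = 0x87, P'2 = 0x3B, P'3 = 0x92, P'4 = 0x60, P'5 = 0x18

In OFB with a reused IV, both messages share the same keystream S_i, so C_i ⊕ C'_i = P_i ⊕ P'_i and thus P'_i = P_i ⊕ C_i ⊕ C'_i.
P'1: 0x74 ⊕ 0x93 ⊕ 0x60 = 0x87.
P'2: 0xDA ⊕ 0x11 ⊕ 0xF0 = 0x3B.
P'3: 0xBE ⊕ 0x49 ⊕ 0x65 = 0x92.
P'4: 0x85 ⊕ 0x3E ⊕ 0xDB = 0x60.
P'5: 0x4B ⊕ 0x4C ⊕ 0x1F = 0x18.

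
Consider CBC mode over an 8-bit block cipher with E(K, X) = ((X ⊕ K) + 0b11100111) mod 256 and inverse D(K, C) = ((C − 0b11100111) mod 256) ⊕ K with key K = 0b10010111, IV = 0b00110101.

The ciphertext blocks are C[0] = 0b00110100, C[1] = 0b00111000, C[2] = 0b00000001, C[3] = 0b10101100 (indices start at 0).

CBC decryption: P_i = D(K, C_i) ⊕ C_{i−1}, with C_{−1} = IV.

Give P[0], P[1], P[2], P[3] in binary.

P[0]: D(K, 0b00110100) = 0b11011010; 0b11011010 ⊕ 0b00110101 = 0b11101111.
P[1]: D(K, 0b00111000) = 0b11000110; 0b11000110 ⊕ 0b00110100 = 0b11110010.
P[2]: D(K, 0b00000001) = 0b10001101; 0b10001101 ⊕ 0b00111000 = 0b10110101.
P[3]: D(K, 0b10101100) = 0b01010010; 0b01010010 ⊕ 0b00000001 = 0b01010011.

P[0] = 0b11101111, P[1] = 0b11110010, P[2] = 0b10110101, P[3] = 0b01010011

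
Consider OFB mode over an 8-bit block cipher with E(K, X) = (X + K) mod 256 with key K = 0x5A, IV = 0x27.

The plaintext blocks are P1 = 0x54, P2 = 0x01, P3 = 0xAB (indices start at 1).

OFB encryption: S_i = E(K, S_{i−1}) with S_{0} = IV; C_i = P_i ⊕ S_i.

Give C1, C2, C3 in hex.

C1: S = E(K, 0x27) = 0x81; 0x54 ⊕ 0x81 = 0xD5.
C2: S = E(K, 0x81) = 0xDB; 0x01 ⊕ 0xDB = 0xDA.
C3: S = E(K, 0xDB) = 0x35; 0xAB ⊕ 0x35 = 0x9E.

C1 = 0xD5, C2 = 0xDA, C3 = 0x9E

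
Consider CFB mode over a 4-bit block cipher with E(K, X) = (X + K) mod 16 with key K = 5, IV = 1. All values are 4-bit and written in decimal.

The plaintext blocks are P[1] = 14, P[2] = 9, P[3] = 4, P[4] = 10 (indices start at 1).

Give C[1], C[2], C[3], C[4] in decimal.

CFB encryption: C_i = P_i ⊕ E(K, C_{i−1}), with C_{0} = IV.
C[1]: E(K, 1) = 6; 14 ⊕ 6 = 8.
C[2]: E(K, 8) = 13; 9 ⊕ 13 = 4.
C[3]: E(K, 4) = 9; 4 ⊕ 9 = 13.
C[4]: E(K, 13) = 2; 10 ⊕ 2 = 8.

C[1] = 8, C[2] = 4, C[3] = 13, C[4] = 8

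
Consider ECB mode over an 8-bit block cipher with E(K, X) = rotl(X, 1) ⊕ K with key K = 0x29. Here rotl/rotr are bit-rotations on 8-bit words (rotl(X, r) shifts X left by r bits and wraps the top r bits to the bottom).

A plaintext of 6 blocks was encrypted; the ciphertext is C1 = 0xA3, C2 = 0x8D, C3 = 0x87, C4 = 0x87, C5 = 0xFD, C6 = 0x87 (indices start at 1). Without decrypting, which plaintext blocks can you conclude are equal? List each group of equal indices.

P3 = P4 = P6

ECB encrypts each block independently with the same key, so equal ciphertext blocks imply equal plaintext blocks.
C3 = C4 = C6 = 0x87, so P3 = P4 = P6.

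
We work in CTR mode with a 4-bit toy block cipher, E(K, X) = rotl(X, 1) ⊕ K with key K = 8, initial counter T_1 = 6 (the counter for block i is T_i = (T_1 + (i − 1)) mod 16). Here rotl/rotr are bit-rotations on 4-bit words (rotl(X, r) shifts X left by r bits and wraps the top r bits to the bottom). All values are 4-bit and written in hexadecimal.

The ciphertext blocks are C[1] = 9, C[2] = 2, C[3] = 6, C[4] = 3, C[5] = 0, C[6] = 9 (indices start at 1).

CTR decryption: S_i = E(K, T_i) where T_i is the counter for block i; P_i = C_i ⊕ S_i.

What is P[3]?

P[3]: T = 8, S = E(K, T) = 9; 6 ⊕ 9 = F.

P[3] = F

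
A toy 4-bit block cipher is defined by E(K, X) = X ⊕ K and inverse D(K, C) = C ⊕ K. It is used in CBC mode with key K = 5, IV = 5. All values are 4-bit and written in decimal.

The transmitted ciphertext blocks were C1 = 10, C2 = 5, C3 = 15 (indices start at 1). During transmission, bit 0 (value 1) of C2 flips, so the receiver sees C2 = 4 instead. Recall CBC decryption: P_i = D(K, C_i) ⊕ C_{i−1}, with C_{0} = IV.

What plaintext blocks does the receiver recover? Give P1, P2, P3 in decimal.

Only C2 changed, to 4. In CBC, a change in C_i garbles P_i and flips the same bit in P_{i+1}. Decrypting the received ciphertext:
P1: D(K, 10) = 15; 15 ⊕ 5 = 10.
P2: D(K, 4) = 1; 1 ⊕ 10 = 11.
P3: D(K, 15) = 10; 10 ⊕ 4 = 14.
Blocks that differ from the original plaintext: P2, P3.

P1 = 10, P2 = 11, P3 = 14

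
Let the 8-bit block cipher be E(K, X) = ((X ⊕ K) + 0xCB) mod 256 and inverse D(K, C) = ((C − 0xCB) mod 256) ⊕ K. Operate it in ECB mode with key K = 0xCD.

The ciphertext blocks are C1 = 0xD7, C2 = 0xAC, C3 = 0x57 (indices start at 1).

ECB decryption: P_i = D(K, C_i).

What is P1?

P1: D(K, 0xD7) = 0xC1.

P1 = 0xC1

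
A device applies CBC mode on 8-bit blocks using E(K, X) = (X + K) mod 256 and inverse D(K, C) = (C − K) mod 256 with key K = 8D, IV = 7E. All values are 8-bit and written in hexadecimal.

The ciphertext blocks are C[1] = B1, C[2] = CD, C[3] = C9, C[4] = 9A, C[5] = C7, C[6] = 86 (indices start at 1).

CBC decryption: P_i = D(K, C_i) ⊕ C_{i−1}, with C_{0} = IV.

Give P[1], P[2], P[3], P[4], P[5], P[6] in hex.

P[1] = 5A, P[2] = F1, P[3] = F1, P[4] = C4, P[5] = A0, P[6] = 3E

P[1]: D(K, B1) = 24; 24 ⊕ 7E = 5A.
P[2]: D(K, CD) = 40; 40 ⊕ B1 = F1.
P[3]: D(K, C9) = 3C; 3C ⊕ CD = F1.
P[4]: D(K, 9A) = 0D; 0D ⊕ C9 = C4.
P[5]: D(K, C7) = 3A; 3A ⊕ 9A = A0.
P[6]: D(K, 86) = F9; F9 ⊕ C7 = 3E.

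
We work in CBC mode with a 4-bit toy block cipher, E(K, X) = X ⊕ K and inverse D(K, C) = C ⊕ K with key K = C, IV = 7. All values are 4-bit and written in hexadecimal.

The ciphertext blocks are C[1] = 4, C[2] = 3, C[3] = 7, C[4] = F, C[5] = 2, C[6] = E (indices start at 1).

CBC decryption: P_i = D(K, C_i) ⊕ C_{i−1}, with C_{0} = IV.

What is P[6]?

P[6] = 0

P[6]: D(K, E) = 2; 2 ⊕ 2 = 0.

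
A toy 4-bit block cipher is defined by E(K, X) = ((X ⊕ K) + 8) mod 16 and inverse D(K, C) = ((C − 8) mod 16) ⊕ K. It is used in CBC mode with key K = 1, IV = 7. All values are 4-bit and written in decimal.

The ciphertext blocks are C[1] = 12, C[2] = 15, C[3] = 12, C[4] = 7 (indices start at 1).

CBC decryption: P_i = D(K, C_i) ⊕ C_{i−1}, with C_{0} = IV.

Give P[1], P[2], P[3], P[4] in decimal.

P[1]: D(K, 12) = 5; 5 ⊕ 7 = 2.
P[2]: D(K, 15) = 6; 6 ⊕ 12 = 10.
P[3]: D(K, 12) = 5; 5 ⊕ 15 = 10.
P[4]: D(K, 7) = 14; 14 ⊕ 12 = 2.

P[1] = 2, P[2] = 10, P[3] = 10, P[4] = 2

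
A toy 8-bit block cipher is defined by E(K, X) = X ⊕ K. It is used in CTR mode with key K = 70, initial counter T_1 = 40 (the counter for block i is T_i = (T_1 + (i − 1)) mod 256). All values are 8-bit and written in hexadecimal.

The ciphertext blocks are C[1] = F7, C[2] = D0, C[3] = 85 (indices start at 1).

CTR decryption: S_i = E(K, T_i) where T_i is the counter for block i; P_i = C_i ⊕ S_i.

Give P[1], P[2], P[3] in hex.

P[1] = C7, P[2] = E1, P[3] = B7

P[1]: T = 40, S = E(K, T) = 30; F7 ⊕ 30 = C7.
P[2]: T = 41, S = E(K, T) = 31; D0 ⊕ 31 = E1.
P[3]: T = 42, S = E(K, T) = 32; 85 ⊕ 32 = B7.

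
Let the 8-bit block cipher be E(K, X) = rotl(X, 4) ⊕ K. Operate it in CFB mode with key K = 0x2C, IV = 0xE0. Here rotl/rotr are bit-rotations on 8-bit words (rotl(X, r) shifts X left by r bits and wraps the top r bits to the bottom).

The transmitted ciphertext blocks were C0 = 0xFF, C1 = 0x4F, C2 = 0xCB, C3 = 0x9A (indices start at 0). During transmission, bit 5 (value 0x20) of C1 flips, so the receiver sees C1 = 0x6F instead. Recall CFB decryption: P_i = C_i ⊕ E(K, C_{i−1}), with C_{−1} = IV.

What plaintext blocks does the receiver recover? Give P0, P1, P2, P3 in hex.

P0 = 0xDD, P1 = 0xBC, P2 = 0x11, P3 = 0x0A

Only C1 changed, to 0x6F. In CFB, a change in C_i flips the same bit in P_i and garbles P_{i+1}. Decrypting the received ciphertext:
P0: E(K, 0xE0) = 0x22; 0xFF ⊕ 0x22 = 0xDD.
P1: E(K, 0xFF) = 0xD3; 0x6F ⊕ 0xD3 = 0xBC.
P2: E(K, 0x6F) = 0xDA; 0xCB ⊕ 0xDA = 0x11.
P3: E(K, 0xCB) = 0x90; 0x9A ⊕ 0x90 = 0x0A.
Blocks that differ from the original plaintext: P1, P2.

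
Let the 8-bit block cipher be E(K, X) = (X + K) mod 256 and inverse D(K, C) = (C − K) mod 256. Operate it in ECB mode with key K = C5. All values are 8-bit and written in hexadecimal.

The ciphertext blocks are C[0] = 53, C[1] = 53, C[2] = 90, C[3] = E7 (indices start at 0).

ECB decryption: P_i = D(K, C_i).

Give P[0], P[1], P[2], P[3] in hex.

P[0] = 8E, P[1] = 8E, P[2] = CB, P[3] = 22

P[0]: D(K, 53) = 8E.
P[1]: D(K, 53) = 8E.
P[2]: D(K, 90) = CB.
P[3]: D(K, E7) = 22.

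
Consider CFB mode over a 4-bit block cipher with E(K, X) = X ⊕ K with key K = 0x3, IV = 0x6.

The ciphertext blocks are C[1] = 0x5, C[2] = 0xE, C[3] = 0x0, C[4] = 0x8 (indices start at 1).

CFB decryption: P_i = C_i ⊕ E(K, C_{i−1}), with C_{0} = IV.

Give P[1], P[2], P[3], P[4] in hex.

P[1] = 0x0, P[2] = 0x8, P[3] = 0xD, P[4] = 0xB

P[1]: E(K, 0x6) = 0x5; 0x5 ⊕ 0x5 = 0x0.
P[2]: E(K, 0x5) = 0x6; 0xE ⊕ 0x6 = 0x8.
P[3]: E(K, 0xE) = 0xD; 0x0 ⊕ 0xD = 0xD.
P[4]: E(K, 0x0) = 0x3; 0x8 ⊕ 0x3 = 0xB.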